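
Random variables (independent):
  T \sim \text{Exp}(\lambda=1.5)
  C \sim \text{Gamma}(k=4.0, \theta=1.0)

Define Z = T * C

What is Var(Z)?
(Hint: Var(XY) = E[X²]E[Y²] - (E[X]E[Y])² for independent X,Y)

Var(XY) = E[X²]E[Y²] - (E[X]E[Y])²
E[T] = 0.66666667, Var(T) = 0.44444444
E[C] = 4, Var(C) = 4
E[T²] = 0.44444444 + 0.66666667² = 0.88888889
E[C²] = 4 + 4² = 20
Var(Z) = 0.88888889*20 - (0.66666667*4)²
= 17.777778 - 7.1111111 = 10.666667

10.666667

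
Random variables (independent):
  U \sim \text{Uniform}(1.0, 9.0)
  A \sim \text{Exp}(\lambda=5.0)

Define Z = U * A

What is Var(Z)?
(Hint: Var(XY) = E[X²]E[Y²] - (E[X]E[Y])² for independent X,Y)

Var(XY) = E[X²]E[Y²] - (E[X]E[Y])²
E[U] = 5, Var(U) = 5.3333333
E[A] = 0.2, Var(A) = 0.04
E[U²] = 5.3333333 + 5² = 30.333333
E[A²] = 0.04 + 0.2² = 0.08
Var(Z) = 30.333333*0.08 - (5*0.2)²
= 2.4266667 - 1 = 1.4266667

1.4266667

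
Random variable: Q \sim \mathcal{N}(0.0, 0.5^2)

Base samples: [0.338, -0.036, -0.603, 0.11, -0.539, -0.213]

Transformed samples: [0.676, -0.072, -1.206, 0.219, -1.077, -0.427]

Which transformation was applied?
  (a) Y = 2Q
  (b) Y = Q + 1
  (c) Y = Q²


Checking option (a) Y = 2Q:
  Q = 0.338 -> Y = 0.676 ✓
  Q = -0.036 -> Y = -0.072 ✓
  Q = -0.603 -> Y = -1.206 ✓
All samples match this transformation.

(a) 2Q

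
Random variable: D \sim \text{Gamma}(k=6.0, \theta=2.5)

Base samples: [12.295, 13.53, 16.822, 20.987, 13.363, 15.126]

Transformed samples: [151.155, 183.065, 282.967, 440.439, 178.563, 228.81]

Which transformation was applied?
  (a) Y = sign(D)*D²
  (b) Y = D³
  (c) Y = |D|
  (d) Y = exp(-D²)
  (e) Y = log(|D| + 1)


Checking option (a) Y = sign(D)*D²:
  D = 12.295 -> Y = 151.155 ✓
  D = 13.53 -> Y = 183.065 ✓
  D = 16.822 -> Y = 282.967 ✓
All samples match this transformation.

(a) sign(D)*D²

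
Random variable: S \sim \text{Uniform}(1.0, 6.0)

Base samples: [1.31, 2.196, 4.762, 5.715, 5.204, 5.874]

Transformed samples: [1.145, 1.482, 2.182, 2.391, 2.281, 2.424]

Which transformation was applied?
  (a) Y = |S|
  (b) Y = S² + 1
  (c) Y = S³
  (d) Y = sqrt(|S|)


Checking option (d) Y = sqrt(|S|):
  S = 1.31 -> Y = 1.145 ✓
  S = 2.196 -> Y = 1.482 ✓
  S = 4.762 -> Y = 2.182 ✓
All samples match this transformation.

(d) sqrt(|S|)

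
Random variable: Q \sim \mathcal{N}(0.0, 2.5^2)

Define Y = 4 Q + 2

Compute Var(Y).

For Y = aQ + b: Var(Y) = a² * Var(Q)
Var(Q) = 2.5^2 = 6.25
Var(Y) = 4² * 6.25 = 16 * 6.25 = 100

100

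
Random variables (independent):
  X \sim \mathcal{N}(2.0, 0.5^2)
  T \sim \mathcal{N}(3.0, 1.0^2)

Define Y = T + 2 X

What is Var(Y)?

For independent RVs: Var(aX + bY) = a²Var(X) + b²Var(Y)
Var(X) = 0.25
Var(T) = 1
Var(Y) = 2²*0.25 + 1²*1
= 4*0.25 + 1*1 = 2

2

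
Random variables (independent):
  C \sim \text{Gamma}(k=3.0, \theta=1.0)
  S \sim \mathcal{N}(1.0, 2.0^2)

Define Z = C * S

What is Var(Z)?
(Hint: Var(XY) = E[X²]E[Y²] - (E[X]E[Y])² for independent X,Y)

Var(XY) = E[X²]E[Y²] - (E[X]E[Y])²
E[C] = 3, Var(C) = 3
E[S] = 1, Var(S) = 4
E[C²] = 3 + 3² = 12
E[S²] = 4 + 1² = 5
Var(Z) = 12*5 - (3*1)²
= 60 - 9 = 51

51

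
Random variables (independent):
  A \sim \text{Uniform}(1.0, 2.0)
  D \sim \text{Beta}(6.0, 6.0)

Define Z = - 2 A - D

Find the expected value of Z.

E[Z] = -2*E[A] - 1*E[D]
E[A] = 1.5
E[D] = 0.5
E[Z] = -2*1.5 - 1*0.5 = -3.5

-3.5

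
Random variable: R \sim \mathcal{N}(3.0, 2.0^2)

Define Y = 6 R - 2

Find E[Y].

For Y = 6R - 2:
E[Y] = 6 * E[R] - 2
E[R] = 3.0 = 3
E[Y] = 6 * 3 - 2 = 16

16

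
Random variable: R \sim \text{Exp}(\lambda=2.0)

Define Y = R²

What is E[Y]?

Using E[X²] = Var(X) + (E[X])²:
E[R] = 0.5
Var(R) = 1/2.0^2 = 0.25
E[R²] = 0.25 + 0.5² = 0.25 + 0.25 = 0.5

0.5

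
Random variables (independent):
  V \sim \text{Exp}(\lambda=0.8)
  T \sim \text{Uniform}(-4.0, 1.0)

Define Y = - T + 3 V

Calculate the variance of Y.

For independent RVs: Var(aX + bY) = a²Var(X) + b²Var(Y)
Var(V) = 1.5625
Var(T) = 2.0833333
Var(Y) = 3²*1.5625 + (-1)²*2.0833333
= 9*1.5625 + 1*2.0833333 = 16.145833

16.145833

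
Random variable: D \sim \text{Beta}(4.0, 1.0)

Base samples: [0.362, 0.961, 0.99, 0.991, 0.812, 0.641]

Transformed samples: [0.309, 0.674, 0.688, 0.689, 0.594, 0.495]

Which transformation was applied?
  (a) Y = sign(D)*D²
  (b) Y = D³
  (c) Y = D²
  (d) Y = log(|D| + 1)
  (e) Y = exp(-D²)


Checking option (d) Y = log(|D| + 1):
  D = 0.362 -> Y = 0.309 ✓
  D = 0.961 -> Y = 0.674 ✓
  D = 0.99 -> Y = 0.688 ✓
All samples match this transformation.

(d) log(|D| + 1)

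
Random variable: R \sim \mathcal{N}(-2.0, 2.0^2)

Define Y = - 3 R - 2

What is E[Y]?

For Y = -3R - 2:
E[Y] = -3 * E[R] - 2
E[R] = -2.0 = -2
E[Y] = -3 * (-2) - 2 = 4

4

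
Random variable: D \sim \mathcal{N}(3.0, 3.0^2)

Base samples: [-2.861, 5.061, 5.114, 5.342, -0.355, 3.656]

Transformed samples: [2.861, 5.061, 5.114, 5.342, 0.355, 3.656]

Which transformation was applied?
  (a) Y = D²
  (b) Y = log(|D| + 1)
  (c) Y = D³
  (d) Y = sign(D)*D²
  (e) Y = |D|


Checking option (e) Y = |D|:
  D = -2.861 -> Y = 2.861 ✓
  D = 5.061 -> Y = 5.061 ✓
  D = 5.114 -> Y = 5.114 ✓
All samples match this transformation.

(e) |D|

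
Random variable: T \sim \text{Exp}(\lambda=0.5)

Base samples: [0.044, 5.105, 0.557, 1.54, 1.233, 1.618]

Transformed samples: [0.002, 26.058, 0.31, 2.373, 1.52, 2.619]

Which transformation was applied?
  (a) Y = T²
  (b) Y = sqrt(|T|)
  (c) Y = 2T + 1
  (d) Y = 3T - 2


Checking option (a) Y = T²:
  T = 0.044 -> Y = 0.002 ✓
  T = 5.105 -> Y = 26.058 ✓
  T = 0.557 -> Y = 0.31 ✓
All samples match this transformation.

(a) T²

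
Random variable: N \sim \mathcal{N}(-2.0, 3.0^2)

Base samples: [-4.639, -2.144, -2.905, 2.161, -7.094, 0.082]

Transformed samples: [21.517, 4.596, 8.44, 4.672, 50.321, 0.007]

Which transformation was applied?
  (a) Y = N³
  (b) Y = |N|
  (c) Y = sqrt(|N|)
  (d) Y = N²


Checking option (d) Y = N²:
  N = -4.639 -> Y = 21.517 ✓
  N = -2.144 -> Y = 4.596 ✓
  N = -2.905 -> Y = 8.44 ✓
All samples match this transformation.

(d) N²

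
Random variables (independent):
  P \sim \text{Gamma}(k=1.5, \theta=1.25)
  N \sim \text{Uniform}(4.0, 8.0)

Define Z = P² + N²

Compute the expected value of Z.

E[Z] = E[P²] + E[N²]
E[P²] = Var(P) + E[P]² = 2.34375 + 3.515625 = 5.859375
E[N²] = Var(N) + E[N]² = 1.3333333 + 36 = 37.333333
E[Z] = 5.859375 + 37.333333 = 43.192708

43.192708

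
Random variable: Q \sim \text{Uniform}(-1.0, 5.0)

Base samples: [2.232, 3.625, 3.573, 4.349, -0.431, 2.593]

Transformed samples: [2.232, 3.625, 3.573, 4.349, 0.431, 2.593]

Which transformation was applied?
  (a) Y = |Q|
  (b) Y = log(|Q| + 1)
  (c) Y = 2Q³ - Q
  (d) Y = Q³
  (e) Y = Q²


Checking option (a) Y = |Q|:
  Q = 2.232 -> Y = 2.232 ✓
  Q = 3.625 -> Y = 3.625 ✓
  Q = 3.573 -> Y = 3.573 ✓
All samples match this transformation.

(a) |Q|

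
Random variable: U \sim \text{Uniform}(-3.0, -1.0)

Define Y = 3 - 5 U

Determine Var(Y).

For Y = aU + b: Var(Y) = a² * Var(U)
Var(U) = (-1 + 3)^2/12 = 0.33333333
Var(Y) = (-5)² * 0.33333333 = 25 * 0.33333333 = 8.3333333

8.3333333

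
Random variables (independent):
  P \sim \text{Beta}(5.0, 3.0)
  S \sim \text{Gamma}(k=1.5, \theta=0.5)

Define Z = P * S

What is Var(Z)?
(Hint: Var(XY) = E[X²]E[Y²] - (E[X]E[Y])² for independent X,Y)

Var(XY) = E[X²]E[Y²] - (E[X]E[Y])²
E[P] = 0.625, Var(P) = 0.026041667
E[S] = 0.75, Var(S) = 0.375
E[P²] = 0.026041667 + 0.625² = 0.41666667
E[S²] = 0.375 + 0.75² = 0.9375
Var(Z) = 0.41666667*0.9375 - (0.625*0.75)²
= 0.390625 - 0.21972656 = 0.17089844

0.17089844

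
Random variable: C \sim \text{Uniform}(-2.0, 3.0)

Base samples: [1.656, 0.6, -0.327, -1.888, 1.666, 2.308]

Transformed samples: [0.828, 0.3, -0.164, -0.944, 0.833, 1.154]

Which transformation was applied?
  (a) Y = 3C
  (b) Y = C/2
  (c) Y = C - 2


Checking option (b) Y = C/2:
  C = 1.656 -> Y = 0.828 ✓
  C = 0.6 -> Y = 0.3 ✓
  C = -0.327 -> Y = -0.164 ✓
All samples match this transformation.

(b) C/2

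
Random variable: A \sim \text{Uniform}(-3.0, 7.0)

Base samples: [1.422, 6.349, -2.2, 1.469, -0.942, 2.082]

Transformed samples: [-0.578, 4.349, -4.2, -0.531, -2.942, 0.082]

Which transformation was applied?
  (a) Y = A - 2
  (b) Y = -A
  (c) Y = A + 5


Checking option (a) Y = A - 2:
  A = 1.422 -> Y = -0.578 ✓
  A = 6.349 -> Y = 4.349 ✓
  A = -2.2 -> Y = -4.2 ✓
All samples match this transformation.

(a) A - 2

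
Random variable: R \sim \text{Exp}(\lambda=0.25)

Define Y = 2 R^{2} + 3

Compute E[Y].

E[Y] = 2*E[R²] + 3
E[R] = 4
E[R²] = Var(R) + (E[R])² = 16 + 16 = 32
E[Y] = 2*32 + 3 = 67

67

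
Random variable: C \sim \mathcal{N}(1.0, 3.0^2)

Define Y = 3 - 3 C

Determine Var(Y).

For Y = aC + b: Var(Y) = a² * Var(C)
Var(C) = 3.0^2 = 9
Var(Y) = (-3)² * 9 = 9 * 9 = 81

81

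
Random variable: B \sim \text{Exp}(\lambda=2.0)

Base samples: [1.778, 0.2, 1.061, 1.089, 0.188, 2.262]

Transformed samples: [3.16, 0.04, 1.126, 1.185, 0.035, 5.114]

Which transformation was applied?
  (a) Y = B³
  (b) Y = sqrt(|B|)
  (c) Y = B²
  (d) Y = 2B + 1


Checking option (c) Y = B²:
  B = 1.778 -> Y = 3.16 ✓
  B = 0.2 -> Y = 0.04 ✓
  B = 1.061 -> Y = 1.126 ✓
All samples match this transformation.

(c) B²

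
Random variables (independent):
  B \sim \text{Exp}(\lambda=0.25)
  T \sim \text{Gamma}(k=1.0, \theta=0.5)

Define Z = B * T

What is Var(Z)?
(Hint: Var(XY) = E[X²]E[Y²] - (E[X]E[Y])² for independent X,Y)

Var(XY) = E[X²]E[Y²] - (E[X]E[Y])²
E[B] = 4, Var(B) = 16
E[T] = 0.5, Var(T) = 0.25
E[B²] = 16 + 4² = 32
E[T²] = 0.25 + 0.5² = 0.5
Var(Z) = 32*0.5 - (4*0.5)²
= 16 - 4 = 12

12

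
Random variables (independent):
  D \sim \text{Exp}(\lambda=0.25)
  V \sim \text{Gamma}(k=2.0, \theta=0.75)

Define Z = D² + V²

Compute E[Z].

E[Z] = E[D²] + E[V²]
E[D²] = Var(D) + E[D]² = 16 + 16 = 32
E[V²] = Var(V) + E[V]² = 1.125 + 2.25 = 3.375
E[Z] = 32 + 3.375 = 35.375

35.375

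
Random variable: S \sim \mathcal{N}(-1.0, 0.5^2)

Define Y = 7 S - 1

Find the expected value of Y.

For Y = 7S - 1:
E[Y] = 7 * E[S] - 1
E[S] = -1.0 = -1
E[Y] = 7 * (-1) - 1 = -8

-8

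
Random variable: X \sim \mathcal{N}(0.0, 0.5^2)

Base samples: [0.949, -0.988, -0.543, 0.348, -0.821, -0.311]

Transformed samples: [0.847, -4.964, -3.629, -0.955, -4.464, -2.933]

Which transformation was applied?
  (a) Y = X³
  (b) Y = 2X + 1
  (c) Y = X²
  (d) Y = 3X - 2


Checking option (d) Y = 3X - 2:
  X = 0.949 -> Y = 0.847 ✓
  X = -0.988 -> Y = -4.964 ✓
  X = -0.543 -> Y = -3.629 ✓
All samples match this transformation.

(d) 3X - 2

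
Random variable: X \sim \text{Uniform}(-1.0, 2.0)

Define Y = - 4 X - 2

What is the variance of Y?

For Y = aX + b: Var(Y) = a² * Var(X)
Var(X) = (2 + 1)^2/12 = 0.75
Var(Y) = (-4)² * 0.75 = 16 * 0.75 = 12

12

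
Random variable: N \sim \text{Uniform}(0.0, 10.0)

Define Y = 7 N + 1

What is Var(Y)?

For Y = aN + b: Var(Y) = a² * Var(N)
Var(N) = (10 - 0)^2/12 = 8.3333333
Var(Y) = 7² * 8.3333333 = 49 * 8.3333333 = 408.33333

408.33333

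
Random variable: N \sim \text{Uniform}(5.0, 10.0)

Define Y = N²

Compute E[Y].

Using E[X²] = Var(X) + (E[X])²:
E[N] = 7.5
Var(N) = (10 - 5)^2/12 = 2.0833333
E[N²] = 2.0833333 + 7.5² = 2.0833333 + 56.25 = 58.333333

58.333333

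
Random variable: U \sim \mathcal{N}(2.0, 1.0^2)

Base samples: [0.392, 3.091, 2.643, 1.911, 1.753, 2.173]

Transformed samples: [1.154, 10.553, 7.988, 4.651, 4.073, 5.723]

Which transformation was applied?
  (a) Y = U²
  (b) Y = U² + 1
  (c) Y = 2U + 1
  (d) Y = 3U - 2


Checking option (b) Y = U² + 1:
  U = 0.392 -> Y = 1.154 ✓
  U = 3.091 -> Y = 10.553 ✓
  U = 2.643 -> Y = 7.988 ✓
All samples match this transformation.

(b) U² + 1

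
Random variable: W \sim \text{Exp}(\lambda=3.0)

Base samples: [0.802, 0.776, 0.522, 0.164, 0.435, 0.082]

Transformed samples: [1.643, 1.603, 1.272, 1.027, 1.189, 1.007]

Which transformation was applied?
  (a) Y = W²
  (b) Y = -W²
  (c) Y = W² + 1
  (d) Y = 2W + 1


Checking option (c) Y = W² + 1:
  W = 0.802 -> Y = 1.643 ✓
  W = 0.776 -> Y = 1.603 ✓
  W = 0.522 -> Y = 1.272 ✓
All samples match this transformation.

(c) W² + 1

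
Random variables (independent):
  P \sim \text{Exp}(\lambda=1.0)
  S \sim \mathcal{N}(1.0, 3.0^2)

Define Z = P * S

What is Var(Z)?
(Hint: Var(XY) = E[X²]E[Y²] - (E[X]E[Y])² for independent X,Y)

Var(XY) = E[X²]E[Y²] - (E[X]E[Y])²
E[P] = 1, Var(P) = 1
E[S] = 1, Var(S) = 9
E[P²] = 1 + 1² = 2
E[S²] = 9 + 1² = 10
Var(Z) = 2*10 - (1*1)²
= 20 - 1 = 19

19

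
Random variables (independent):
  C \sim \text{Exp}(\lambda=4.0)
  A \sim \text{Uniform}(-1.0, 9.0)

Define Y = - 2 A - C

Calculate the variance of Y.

For independent RVs: Var(aX + bY) = a²Var(X) + b²Var(Y)
Var(C) = 0.0625
Var(A) = 8.3333333
Var(Y) = (-1)²*0.0625 + (-2)²*8.3333333
= 1*0.0625 + 4*8.3333333 = 33.395833

33.395833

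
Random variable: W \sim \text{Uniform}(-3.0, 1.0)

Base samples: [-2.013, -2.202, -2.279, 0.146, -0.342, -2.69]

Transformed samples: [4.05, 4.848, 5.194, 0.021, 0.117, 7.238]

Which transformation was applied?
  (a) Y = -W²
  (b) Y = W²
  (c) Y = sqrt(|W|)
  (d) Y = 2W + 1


Checking option (b) Y = W²:
  W = -2.013 -> Y = 4.05 ✓
  W = -2.202 -> Y = 4.848 ✓
  W = -2.279 -> Y = 5.194 ✓
All samples match this transformation.

(b) W²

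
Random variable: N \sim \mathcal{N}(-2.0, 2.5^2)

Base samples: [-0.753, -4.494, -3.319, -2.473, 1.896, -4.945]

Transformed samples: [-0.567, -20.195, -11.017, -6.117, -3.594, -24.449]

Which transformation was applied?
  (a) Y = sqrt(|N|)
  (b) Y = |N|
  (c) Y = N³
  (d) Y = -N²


Checking option (d) Y = -N²:
  N = -0.753 -> Y = -0.567 ✓
  N = -4.494 -> Y = -20.195 ✓
  N = -3.319 -> Y = -11.017 ✓
All samples match this transformation.

(d) -N²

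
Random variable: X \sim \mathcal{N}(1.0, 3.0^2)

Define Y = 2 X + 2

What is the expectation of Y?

For Y = 2X + 2:
E[Y] = 2 * E[X] + 2
E[X] = 1.0 = 1
E[Y] = 2 * 1 + 2 = 4

4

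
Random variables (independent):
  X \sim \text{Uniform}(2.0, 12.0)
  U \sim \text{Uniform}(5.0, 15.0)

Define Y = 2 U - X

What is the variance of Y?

For independent RVs: Var(aX + bY) = a²Var(X) + b²Var(Y)
Var(X) = 8.3333333
Var(U) = 8.3333333
Var(Y) = (-1)²*8.3333333 + 2²*8.3333333
= 1*8.3333333 + 4*8.3333333 = 41.666667

41.666667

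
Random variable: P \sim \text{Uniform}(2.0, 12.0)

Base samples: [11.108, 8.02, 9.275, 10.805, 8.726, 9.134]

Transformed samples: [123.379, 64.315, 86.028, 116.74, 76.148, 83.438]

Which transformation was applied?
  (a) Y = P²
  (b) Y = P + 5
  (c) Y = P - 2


Checking option (a) Y = P²:
  P = 11.108 -> Y = 123.379 ✓
  P = 8.02 -> Y = 64.315 ✓
  P = 9.275 -> Y = 86.028 ✓
All samples match this transformation.

(a) P²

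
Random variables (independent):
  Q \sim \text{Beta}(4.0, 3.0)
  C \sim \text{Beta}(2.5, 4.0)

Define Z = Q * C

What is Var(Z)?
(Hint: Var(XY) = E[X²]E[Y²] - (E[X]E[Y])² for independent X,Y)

Var(XY) = E[X²]E[Y²] - (E[X]E[Y])²
E[Q] = 0.57142857, Var(Q) = 0.030612245
E[C] = 0.38461538, Var(C) = 0.031558185
E[Q²] = 0.030612245 + 0.57142857² = 0.35714286
E[C²] = 0.031558185 + 0.38461538² = 0.17948718
Var(Z) = 0.35714286*0.17948718 - (0.57142857*0.38461538)²
= 0.064102564 - 0.048303345 = 0.015799219

0.015799219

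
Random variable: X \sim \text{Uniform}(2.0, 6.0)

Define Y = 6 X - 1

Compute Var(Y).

For Y = aX + b: Var(Y) = a² * Var(X)
Var(X) = (6 - 2)^2/12 = 1.3333333
Var(Y) = 6² * 1.3333333 = 36 * 1.3333333 = 48

48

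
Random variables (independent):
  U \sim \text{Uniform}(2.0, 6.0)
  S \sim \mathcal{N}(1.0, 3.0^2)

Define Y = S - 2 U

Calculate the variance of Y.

For independent RVs: Var(aX + bY) = a²Var(X) + b²Var(Y)
Var(U) = 1.3333333
Var(S) = 9
Var(Y) = (-2)²*1.3333333 + 1²*9
= 4*1.3333333 + 1*9 = 14.333333

14.333333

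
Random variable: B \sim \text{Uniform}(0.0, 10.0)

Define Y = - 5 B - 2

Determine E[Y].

For Y = -5B - 2:
E[Y] = -5 * E[B] - 2
E[B] = (0 + 10)/2 = 5
E[Y] = -5 * 5 - 2 = -27

-27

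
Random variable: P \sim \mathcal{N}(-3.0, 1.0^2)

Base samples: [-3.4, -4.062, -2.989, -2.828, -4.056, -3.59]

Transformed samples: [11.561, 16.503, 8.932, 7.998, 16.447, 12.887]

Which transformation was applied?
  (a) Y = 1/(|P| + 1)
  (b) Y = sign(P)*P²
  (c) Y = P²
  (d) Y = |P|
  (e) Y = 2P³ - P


Checking option (c) Y = P²:
  P = -3.4 -> Y = 11.561 ✓
  P = -4.062 -> Y = 16.503 ✓
  P = -2.989 -> Y = 8.932 ✓
All samples match this transformation.

(c) P²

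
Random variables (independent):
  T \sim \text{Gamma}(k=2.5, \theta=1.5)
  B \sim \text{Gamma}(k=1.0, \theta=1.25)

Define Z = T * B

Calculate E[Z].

For independent RVs: E[XY] = E[X]*E[Y]
E[T] = 3.75
E[B] = 1.25
E[Z] = 3.75 * 1.25 = 4.6875

4.6875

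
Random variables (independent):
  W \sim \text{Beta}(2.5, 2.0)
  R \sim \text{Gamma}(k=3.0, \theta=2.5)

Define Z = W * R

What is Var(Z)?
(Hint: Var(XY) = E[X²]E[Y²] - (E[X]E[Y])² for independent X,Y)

Var(XY) = E[X²]E[Y²] - (E[X]E[Y])²
E[W] = 0.55555556, Var(W) = 0.044893378
E[R] = 7.5, Var(R) = 18.75
E[W²] = 0.044893378 + 0.55555556² = 0.35353535
E[R²] = 18.75 + 7.5² = 75
Var(Z) = 0.35353535*75 - (0.55555556*7.5)²
= 26.515152 - 17.361111 = 9.1540404

9.1540404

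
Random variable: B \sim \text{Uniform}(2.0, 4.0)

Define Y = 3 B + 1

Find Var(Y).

For Y = aB + b: Var(Y) = a² * Var(B)
Var(B) = (4 - 2)^2/12 = 0.33333333
Var(Y) = 3² * 0.33333333 = 9 * 0.33333333 = 3

3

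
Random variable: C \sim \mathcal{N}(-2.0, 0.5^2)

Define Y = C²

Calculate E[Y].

E[C²] = Var(C) + (E[C])² = 0.25 + 4 = 4.25

4.25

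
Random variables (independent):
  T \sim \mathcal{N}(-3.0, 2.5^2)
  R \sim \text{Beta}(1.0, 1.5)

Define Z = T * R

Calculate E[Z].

For independent RVs: E[XY] = E[X]*E[Y]
E[T] = -3
E[R] = 0.4
E[Z] = -3 * 0.4 = -1.2

-1.2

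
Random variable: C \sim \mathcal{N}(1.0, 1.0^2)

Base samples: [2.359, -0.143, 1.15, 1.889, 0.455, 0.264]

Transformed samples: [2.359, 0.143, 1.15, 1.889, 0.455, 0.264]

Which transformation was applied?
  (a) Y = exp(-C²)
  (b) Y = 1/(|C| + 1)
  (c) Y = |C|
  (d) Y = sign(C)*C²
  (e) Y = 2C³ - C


Checking option (c) Y = |C|:
  C = 2.359 -> Y = 2.359 ✓
  C = -0.143 -> Y = 0.143 ✓
  C = 1.15 -> Y = 1.15 ✓
All samples match this transformation.

(c) |C|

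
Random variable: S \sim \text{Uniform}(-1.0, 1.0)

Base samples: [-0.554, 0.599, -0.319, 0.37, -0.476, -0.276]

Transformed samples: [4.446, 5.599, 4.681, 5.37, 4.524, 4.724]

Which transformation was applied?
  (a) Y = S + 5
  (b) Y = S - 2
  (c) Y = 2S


Checking option (a) Y = S + 5:
  S = -0.554 -> Y = 4.446 ✓
  S = 0.599 -> Y = 5.599 ✓
  S = -0.319 -> Y = 4.681 ✓
All samples match this transformation.

(a) S + 5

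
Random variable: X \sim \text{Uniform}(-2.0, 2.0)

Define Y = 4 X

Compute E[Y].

For Y = 4X:
E[Y] = 4 * E[X]
E[X] = (-2 + 2)/2 = 0
E[Y] = 4 * 0 = 0

0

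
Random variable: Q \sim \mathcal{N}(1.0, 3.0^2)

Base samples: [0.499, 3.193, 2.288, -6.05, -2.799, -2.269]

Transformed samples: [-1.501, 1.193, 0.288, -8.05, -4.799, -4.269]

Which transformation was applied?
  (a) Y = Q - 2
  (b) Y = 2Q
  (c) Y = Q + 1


Checking option (a) Y = Q - 2:
  Q = 0.499 -> Y = -1.501 ✓
  Q = 3.193 -> Y = 1.193 ✓
  Q = 2.288 -> Y = 0.288 ✓
All samples match this transformation.

(a) Q - 2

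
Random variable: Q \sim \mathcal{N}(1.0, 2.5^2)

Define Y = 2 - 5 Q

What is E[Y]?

For Y = -5Q + 2:
E[Y] = -5 * E[Q] + 2
E[Q] = 1.0 = 1
E[Y] = -5 * 1 + 2 = -3

-3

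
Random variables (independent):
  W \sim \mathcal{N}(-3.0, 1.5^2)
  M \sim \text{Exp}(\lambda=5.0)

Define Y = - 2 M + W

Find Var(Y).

For independent RVs: Var(aX + bY) = a²Var(X) + b²Var(Y)
Var(W) = 2.25
Var(M) = 0.04
Var(Y) = 1²*2.25 + (-2)²*0.04
= 1*2.25 + 4*0.04 = 2.41

2.41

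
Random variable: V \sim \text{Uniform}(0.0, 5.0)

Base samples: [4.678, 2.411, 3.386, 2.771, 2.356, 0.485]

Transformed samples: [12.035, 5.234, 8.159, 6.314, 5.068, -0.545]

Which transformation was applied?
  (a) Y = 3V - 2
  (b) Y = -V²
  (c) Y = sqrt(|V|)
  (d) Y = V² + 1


Checking option (a) Y = 3V - 2:
  V = 4.678 -> Y = 12.035 ✓
  V = 2.411 -> Y = 5.234 ✓
  V = 3.386 -> Y = 8.159 ✓
All samples match this transformation.

(a) 3V - 2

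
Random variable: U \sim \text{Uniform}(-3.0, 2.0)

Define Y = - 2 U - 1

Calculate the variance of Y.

For Y = aU + b: Var(Y) = a² * Var(U)
Var(U) = (2 + 3)^2/12 = 2.0833333
Var(Y) = (-2)² * 2.0833333 = 4 * 2.0833333 = 8.3333333

8.3333333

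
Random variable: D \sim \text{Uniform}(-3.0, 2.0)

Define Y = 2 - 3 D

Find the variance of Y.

For Y = aD + b: Var(Y) = a² * Var(D)
Var(D) = (2 + 3)^2/12 = 2.0833333
Var(Y) = (-3)² * 2.0833333 = 9 * 2.0833333 = 18.75

18.75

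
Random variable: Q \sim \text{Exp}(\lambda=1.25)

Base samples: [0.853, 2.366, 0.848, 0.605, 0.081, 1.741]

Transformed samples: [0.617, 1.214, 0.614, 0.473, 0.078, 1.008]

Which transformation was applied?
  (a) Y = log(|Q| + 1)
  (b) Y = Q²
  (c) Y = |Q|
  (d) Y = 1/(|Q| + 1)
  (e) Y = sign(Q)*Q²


Checking option (a) Y = log(|Q| + 1):
  Q = 0.853 -> Y = 0.617 ✓
  Q = 2.366 -> Y = 1.214 ✓
  Q = 0.848 -> Y = 0.614 ✓
All samples match this transformation.

(a) log(|Q| + 1)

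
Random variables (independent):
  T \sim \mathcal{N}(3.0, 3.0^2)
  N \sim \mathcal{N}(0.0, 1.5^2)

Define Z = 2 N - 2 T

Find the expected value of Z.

E[Z] = -2*E[T] + 2*E[N]
E[T] = 3
E[N] = 0
E[Z] = -2*3 + 2*0 = -6

-6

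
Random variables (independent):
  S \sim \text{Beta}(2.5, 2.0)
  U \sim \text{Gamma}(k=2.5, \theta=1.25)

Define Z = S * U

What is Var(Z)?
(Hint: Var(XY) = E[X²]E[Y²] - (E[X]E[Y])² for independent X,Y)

Var(XY) = E[X²]E[Y²] - (E[X]E[Y])²
E[S] = 0.55555556, Var(S) = 0.044893378
E[U] = 3.125, Var(U) = 3.90625
E[S²] = 0.044893378 + 0.55555556² = 0.35353535
E[U²] = 3.90625 + 3.125² = 13.671875
Var(Z) = 0.35353535*13.671875 - (0.55555556*3.125)²
= 4.8334912 - 3.0140818 = 1.8194094

1.8194094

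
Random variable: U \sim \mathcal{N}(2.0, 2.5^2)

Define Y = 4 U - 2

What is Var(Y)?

For Y = aU + b: Var(Y) = a² * Var(U)
Var(U) = 2.5^2 = 6.25
Var(Y) = 4² * 6.25 = 16 * 6.25 = 100

100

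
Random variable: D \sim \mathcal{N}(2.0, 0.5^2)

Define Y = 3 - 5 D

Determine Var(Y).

For Y = aD + b: Var(Y) = a² * Var(D)
Var(D) = 0.5^2 = 0.25
Var(Y) = (-5)² * 0.25 = 25 * 0.25 = 6.25

6.25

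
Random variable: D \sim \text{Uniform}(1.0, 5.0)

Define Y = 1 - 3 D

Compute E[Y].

For Y = -3D + 1:
E[Y] = -3 * E[D] + 1
E[D] = (1 + 5)/2 = 3
E[Y] = -3 * 3 + 1 = -8

-8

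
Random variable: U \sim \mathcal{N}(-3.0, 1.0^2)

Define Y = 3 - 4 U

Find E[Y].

For Y = -4U + 3:
E[Y] = -4 * E[U] + 3
E[U] = -3.0 = -3
E[Y] = -4 * (-3) + 3 = 15

15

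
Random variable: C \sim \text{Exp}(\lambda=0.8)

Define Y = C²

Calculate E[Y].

E[C²] = Var(C) + (E[C])² = 1.5625 + 1.5625 = 3.125

3.125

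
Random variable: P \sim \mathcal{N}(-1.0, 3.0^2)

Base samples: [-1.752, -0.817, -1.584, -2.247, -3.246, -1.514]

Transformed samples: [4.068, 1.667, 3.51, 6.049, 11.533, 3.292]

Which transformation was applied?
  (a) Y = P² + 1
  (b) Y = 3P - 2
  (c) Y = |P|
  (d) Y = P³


Checking option (a) Y = P² + 1:
  P = -1.752 -> Y = 4.068 ✓
  P = -0.817 -> Y = 1.667 ✓
  P = -1.584 -> Y = 3.51 ✓
All samples match this transformation.

(a) P² + 1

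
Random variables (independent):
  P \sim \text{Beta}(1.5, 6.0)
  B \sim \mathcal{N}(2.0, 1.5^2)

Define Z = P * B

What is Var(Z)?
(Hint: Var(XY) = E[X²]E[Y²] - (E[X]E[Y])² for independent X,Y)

Var(XY) = E[X²]E[Y²] - (E[X]E[Y])²
E[P] = 0.2, Var(P) = 0.018823529
E[B] = 2, Var(B) = 2.25
E[P²] = 0.018823529 + 0.2² = 0.058823529
E[B²] = 2.25 + 2² = 6.25
Var(Z) = 0.058823529*6.25 - (0.2*2)²
= 0.36764706 - 0.16 = 0.20764706

0.20764706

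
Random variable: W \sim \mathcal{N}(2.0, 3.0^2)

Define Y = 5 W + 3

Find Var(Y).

For Y = aW + b: Var(Y) = a² * Var(W)
Var(W) = 3.0^2 = 9
Var(Y) = 5² * 9 = 25 * 9 = 225

225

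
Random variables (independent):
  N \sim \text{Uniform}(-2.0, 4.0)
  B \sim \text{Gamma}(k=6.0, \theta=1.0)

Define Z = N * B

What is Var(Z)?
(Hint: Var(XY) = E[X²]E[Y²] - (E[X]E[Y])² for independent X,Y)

Var(XY) = E[X²]E[Y²] - (E[X]E[Y])²
E[N] = 1, Var(N) = 3
E[B] = 6, Var(B) = 6
E[N²] = 3 + 1² = 4
E[B²] = 6 + 6² = 42
Var(Z) = 4*42 - (1*6)²
= 168 - 36 = 132

132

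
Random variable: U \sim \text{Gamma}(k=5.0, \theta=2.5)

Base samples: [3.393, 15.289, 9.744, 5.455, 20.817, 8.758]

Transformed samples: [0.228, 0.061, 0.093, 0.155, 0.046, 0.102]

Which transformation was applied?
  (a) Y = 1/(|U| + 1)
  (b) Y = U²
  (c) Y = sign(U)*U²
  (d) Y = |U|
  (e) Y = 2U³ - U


Checking option (a) Y = 1/(|U| + 1):
  U = 3.393 -> Y = 0.228 ✓
  U = 15.289 -> Y = 0.061 ✓
  U = 9.744 -> Y = 0.093 ✓
All samples match this transformation.

(a) 1/(|U| + 1)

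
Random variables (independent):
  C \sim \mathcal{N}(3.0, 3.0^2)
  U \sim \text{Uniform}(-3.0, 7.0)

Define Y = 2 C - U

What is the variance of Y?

For independent RVs: Var(aX + bY) = a²Var(X) + b²Var(Y)
Var(C) = 9
Var(U) = 8.3333333
Var(Y) = 2²*9 + (-1)²*8.3333333
= 4*9 + 1*8.3333333 = 44.333333

44.333333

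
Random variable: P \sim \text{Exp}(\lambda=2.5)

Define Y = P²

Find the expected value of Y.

Using E[X²] = Var(X) + (E[X])²:
E[P] = 0.4
Var(P) = 1/2.5^2 = 0.16
E[P²] = 0.16 + 0.4² = 0.16 + 0.16 = 0.32

0.32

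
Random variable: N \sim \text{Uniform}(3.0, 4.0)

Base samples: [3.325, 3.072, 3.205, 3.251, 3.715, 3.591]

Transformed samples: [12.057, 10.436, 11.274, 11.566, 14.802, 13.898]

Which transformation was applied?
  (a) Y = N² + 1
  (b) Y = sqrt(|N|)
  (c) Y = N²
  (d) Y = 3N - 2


Checking option (a) Y = N² + 1:
  N = 3.325 -> Y = 12.057 ✓
  N = 3.072 -> Y = 10.436 ✓
  N = 3.205 -> Y = 11.274 ✓
All samples match this transformation.

(a) N² + 1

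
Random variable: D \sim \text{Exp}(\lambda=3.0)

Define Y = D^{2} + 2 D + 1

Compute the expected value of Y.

E[Y] = 1*E[D²] + 2*E[D] + 1
E[D] = 0.33333333
E[D²] = Var(D) + (E[D])² = 0.11111111 + 0.11111111 = 0.22222222
E[Y] = 1*0.22222222 + 2*0.33333333 + 1 = 1.8888889

1.8888889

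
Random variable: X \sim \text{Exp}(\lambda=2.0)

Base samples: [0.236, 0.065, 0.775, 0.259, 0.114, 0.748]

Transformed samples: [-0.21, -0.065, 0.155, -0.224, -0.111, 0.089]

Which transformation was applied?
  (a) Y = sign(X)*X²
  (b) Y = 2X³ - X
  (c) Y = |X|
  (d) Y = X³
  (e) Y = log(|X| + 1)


Checking option (b) Y = 2X³ - X:
  X = 0.236 -> Y = -0.21 ✓
  X = 0.065 -> Y = -0.065 ✓
  X = 0.775 -> Y = 0.155 ✓
All samples match this transformation.

(b) 2X³ - X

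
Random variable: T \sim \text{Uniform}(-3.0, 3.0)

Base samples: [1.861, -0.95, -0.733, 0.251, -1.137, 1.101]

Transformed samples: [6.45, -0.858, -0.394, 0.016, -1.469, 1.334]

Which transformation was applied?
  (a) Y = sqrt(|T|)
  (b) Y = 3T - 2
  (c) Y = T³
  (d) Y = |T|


Checking option (c) Y = T³:
  T = 1.861 -> Y = 6.45 ✓
  T = -0.95 -> Y = -0.858 ✓
  T = -0.733 -> Y = -0.394 ✓
All samples match this transformation.

(c) T³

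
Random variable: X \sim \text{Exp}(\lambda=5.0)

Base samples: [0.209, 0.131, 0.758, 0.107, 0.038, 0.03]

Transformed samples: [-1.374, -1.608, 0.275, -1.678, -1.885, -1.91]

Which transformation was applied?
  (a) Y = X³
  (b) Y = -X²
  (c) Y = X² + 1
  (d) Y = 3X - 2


Checking option (d) Y = 3X - 2:
  X = 0.209 -> Y = -1.374 ✓
  X = 0.131 -> Y = -1.608 ✓
  X = 0.758 -> Y = 0.275 ✓
All samples match this transformation.

(d) 3X - 2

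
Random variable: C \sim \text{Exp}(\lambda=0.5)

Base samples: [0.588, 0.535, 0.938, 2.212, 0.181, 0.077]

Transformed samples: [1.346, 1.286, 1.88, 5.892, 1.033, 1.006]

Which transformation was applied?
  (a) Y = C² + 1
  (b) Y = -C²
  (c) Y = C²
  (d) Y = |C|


Checking option (a) Y = C² + 1:
  C = 0.588 -> Y = 1.346 ✓
  C = 0.535 -> Y = 1.286 ✓
  C = 0.938 -> Y = 1.88 ✓
All samples match this transformation.

(a) C² + 1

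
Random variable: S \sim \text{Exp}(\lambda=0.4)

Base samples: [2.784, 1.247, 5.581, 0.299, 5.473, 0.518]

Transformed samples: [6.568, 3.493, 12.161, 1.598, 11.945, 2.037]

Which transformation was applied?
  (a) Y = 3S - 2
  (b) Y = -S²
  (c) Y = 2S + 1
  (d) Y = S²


Checking option (c) Y = 2S + 1:
  S = 2.784 -> Y = 6.568 ✓
  S = 1.247 -> Y = 3.493 ✓
  S = 5.581 -> Y = 12.161 ✓
All samples match this transformation.

(c) 2S + 1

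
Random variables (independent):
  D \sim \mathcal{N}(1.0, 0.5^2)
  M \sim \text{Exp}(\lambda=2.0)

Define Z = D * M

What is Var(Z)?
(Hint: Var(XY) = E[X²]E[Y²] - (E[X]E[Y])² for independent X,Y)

Var(XY) = E[X²]E[Y²] - (E[X]E[Y])²
E[D] = 1, Var(D) = 0.25
E[M] = 0.5, Var(M) = 0.25
E[D²] = 0.25 + 1² = 1.25
E[M²] = 0.25 + 0.5² = 0.5
Var(Z) = 1.25*0.5 - (1*0.5)²
= 0.625 - 0.25 = 0.375

0.375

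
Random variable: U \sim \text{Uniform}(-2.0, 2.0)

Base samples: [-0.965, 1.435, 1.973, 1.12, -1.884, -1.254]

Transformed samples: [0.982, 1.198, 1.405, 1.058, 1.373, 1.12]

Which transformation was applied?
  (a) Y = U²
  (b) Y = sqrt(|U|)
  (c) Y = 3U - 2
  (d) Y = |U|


Checking option (b) Y = sqrt(|U|):
  U = -0.965 -> Y = 0.982 ✓
  U = 1.435 -> Y = 1.198 ✓
  U = 1.973 -> Y = 1.405 ✓
All samples match this transformation.

(b) sqrt(|U|)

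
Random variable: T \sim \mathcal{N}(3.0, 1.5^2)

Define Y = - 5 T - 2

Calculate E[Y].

For Y = -5T - 2:
E[Y] = -5 * E[T] - 2
E[T] = 3.0 = 3
E[Y] = -5 * 3 - 2 = -17

-17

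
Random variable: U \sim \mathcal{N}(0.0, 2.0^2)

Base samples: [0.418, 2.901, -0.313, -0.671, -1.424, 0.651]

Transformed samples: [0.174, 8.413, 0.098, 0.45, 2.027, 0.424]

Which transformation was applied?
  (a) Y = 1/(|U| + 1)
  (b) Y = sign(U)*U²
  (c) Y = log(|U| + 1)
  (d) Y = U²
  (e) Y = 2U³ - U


Checking option (d) Y = U²:
  U = 0.418 -> Y = 0.174 ✓
  U = 2.901 -> Y = 8.413 ✓
  U = -0.313 -> Y = 0.098 ✓
All samples match this transformation.

(d) U²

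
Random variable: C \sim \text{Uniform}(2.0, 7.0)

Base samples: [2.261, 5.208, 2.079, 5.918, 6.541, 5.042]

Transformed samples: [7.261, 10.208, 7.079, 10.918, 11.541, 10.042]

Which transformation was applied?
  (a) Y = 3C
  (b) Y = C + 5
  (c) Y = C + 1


Checking option (b) Y = C + 5:
  C = 2.261 -> Y = 7.261 ✓
  C = 5.208 -> Y = 10.208 ✓
  C = 2.079 -> Y = 7.079 ✓
All samples match this transformation.

(b) C + 5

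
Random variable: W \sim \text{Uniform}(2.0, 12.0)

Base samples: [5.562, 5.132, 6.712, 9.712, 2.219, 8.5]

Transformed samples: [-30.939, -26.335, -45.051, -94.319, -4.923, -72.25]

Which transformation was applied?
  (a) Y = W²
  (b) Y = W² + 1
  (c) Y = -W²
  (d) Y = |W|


Checking option (c) Y = -W²:
  W = 5.562 -> Y = -30.939 ✓
  W = 5.132 -> Y = -26.335 ✓
  W = 6.712 -> Y = -45.051 ✓
All samples match this transformation.

(c) -W²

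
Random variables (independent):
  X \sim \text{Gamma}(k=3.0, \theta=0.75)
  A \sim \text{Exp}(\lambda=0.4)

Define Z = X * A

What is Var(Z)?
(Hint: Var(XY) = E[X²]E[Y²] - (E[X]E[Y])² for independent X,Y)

Var(XY) = E[X²]E[Y²] - (E[X]E[Y])²
E[X] = 2.25, Var(X) = 1.6875
E[A] = 2.5, Var(A) = 6.25
E[X²] = 1.6875 + 2.25² = 6.75
E[A²] = 6.25 + 2.5² = 12.5
Var(Z) = 6.75*12.5 - (2.25*2.5)²
= 84.375 - 31.640625 = 52.734375

52.734375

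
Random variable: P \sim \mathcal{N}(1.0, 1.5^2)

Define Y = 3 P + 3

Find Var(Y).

For Y = aP + b: Var(Y) = a² * Var(P)
Var(P) = 1.5^2 = 2.25
Var(Y) = 3² * 2.25 = 9 * 2.25 = 20.25

20.25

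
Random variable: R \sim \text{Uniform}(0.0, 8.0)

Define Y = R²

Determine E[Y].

E[R²] = Var(R) + (E[R])² = 5.3333333 + 16 = 21.333333

21.333333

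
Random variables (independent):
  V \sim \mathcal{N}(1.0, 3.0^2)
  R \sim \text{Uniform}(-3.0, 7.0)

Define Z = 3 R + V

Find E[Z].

E[Z] = 1*E[V] + 3*E[R]
E[V] = 1
E[R] = 2
E[Z] = 1*1 + 3*2 = 7

7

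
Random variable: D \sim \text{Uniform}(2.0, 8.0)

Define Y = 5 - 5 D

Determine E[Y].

For Y = -5D + 5:
E[Y] = -5 * E[D] + 5
E[D] = (2 + 8)/2 = 5
E[Y] = -5 * 5 + 5 = -20

-20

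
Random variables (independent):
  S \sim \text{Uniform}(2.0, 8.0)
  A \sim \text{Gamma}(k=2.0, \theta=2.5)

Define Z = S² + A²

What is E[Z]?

E[Z] = E[S²] + E[A²]
E[S²] = Var(S) + E[S]² = 3 + 25 = 28
E[A²] = Var(A) + E[A]² = 12.5 + 25 = 37.5
E[Z] = 28 + 37.5 = 65.5

65.5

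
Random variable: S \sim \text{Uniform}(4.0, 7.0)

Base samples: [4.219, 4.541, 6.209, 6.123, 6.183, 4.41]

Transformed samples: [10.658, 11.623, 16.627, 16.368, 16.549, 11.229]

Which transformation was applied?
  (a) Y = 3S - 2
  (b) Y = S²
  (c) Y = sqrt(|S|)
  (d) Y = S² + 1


Checking option (a) Y = 3S - 2:
  S = 4.219 -> Y = 10.658 ✓
  S = 4.541 -> Y = 11.623 ✓
  S = 6.209 -> Y = 16.627 ✓
All samples match this transformation.

(a) 3S - 2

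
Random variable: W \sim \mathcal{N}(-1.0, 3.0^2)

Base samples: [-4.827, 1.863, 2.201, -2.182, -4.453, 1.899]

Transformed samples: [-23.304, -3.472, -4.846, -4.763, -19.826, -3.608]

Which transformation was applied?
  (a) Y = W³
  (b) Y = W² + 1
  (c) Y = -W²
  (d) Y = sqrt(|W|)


Checking option (c) Y = -W²:
  W = -4.827 -> Y = -23.304 ✓
  W = 1.863 -> Y = -3.472 ✓
  W = 2.201 -> Y = -4.846 ✓
All samples match this transformation.

(c) -W²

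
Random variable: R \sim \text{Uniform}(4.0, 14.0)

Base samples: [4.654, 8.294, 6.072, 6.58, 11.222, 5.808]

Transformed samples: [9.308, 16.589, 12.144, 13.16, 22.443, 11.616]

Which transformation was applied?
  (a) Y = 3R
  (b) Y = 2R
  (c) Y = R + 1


Checking option (b) Y = 2R:
  R = 4.654 -> Y = 9.308 ✓
  R = 8.294 -> Y = 16.589 ✓
  R = 6.072 -> Y = 12.144 ✓
All samples match this transformation.

(b) 2R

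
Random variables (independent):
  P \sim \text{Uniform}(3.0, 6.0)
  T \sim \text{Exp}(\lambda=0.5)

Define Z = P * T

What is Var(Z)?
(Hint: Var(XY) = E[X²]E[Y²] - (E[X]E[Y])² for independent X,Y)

Var(XY) = E[X²]E[Y²] - (E[X]E[Y])²
E[P] = 4.5, Var(P) = 0.75
E[T] = 2, Var(T) = 4
E[P²] = 0.75 + 4.5² = 21
E[T²] = 4 + 2² = 8
Var(Z) = 21*8 - (4.5*2)²
= 168 - 81 = 87

87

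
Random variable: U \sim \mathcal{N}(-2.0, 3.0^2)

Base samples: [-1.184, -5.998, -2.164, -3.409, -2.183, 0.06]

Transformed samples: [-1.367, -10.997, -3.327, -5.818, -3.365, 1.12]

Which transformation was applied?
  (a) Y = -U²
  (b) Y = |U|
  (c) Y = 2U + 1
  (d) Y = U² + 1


Checking option (c) Y = 2U + 1:
  U = -1.184 -> Y = -1.367 ✓
  U = -5.998 -> Y = -10.997 ✓
  U = -2.164 -> Y = -3.327 ✓
All samples match this transformation.

(c) 2U + 1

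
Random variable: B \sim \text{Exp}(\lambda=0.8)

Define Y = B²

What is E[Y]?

Using E[X²] = Var(X) + (E[X])²:
E[B] = 1.25
Var(B) = 1/0.8^2 = 1.5625
E[B²] = 1.5625 + 1.25² = 1.5625 + 1.5625 = 3.125

3.125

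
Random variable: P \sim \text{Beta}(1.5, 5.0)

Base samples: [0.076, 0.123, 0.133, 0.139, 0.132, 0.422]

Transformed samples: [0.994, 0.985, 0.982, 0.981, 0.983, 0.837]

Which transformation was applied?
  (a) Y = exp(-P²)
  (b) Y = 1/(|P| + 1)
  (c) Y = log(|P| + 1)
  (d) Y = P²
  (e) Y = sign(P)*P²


Checking option (a) Y = exp(-P²):
  P = 0.076 -> Y = 0.994 ✓
  P = 0.123 -> Y = 0.985 ✓
  P = 0.133 -> Y = 0.982 ✓
All samples match this transformation.

(a) exp(-P²)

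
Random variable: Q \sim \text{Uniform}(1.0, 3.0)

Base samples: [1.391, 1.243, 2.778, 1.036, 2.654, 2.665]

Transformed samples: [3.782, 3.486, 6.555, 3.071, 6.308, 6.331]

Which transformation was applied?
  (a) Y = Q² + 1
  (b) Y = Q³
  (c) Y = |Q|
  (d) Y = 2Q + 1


Checking option (d) Y = 2Q + 1:
  Q = 1.391 -> Y = 3.782 ✓
  Q = 1.243 -> Y = 3.486 ✓
  Q = 2.778 -> Y = 6.555 ✓
All samples match this transformation.

(d) 2Q + 1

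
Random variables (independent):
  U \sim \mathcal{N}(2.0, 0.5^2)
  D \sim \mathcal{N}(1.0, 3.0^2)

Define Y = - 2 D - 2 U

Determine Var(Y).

For independent RVs: Var(aX + bY) = a²Var(X) + b²Var(Y)
Var(U) = 0.25
Var(D) = 9
Var(Y) = (-2)²*0.25 + (-2)²*9
= 4*0.25 + 4*9 = 37

37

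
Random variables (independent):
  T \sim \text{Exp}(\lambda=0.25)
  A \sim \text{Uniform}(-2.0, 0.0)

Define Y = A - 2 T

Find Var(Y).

For independent RVs: Var(aX + bY) = a²Var(X) + b²Var(Y)
Var(T) = 16
Var(A) = 0.33333333
Var(Y) = (-2)²*16 + 1²*0.33333333
= 4*16 + 1*0.33333333 = 64.333333

64.333333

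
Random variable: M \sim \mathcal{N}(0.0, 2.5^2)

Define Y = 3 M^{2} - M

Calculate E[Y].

E[Y] = 3*E[M²] - 1*E[M]
E[M] = 0
E[M²] = Var(M) + (E[M])² = 6.25 + 0 = 6.25
E[Y] = 3*6.25 - 1*0 = 18.75

18.75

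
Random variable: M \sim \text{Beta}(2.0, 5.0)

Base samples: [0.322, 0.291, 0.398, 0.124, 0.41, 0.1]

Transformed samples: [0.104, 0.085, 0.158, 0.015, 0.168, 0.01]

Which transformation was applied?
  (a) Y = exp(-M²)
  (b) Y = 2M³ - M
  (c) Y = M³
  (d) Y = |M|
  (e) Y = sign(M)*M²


Checking option (e) Y = sign(M)*M²:
  M = 0.322 -> Y = 0.104 ✓
  M = 0.291 -> Y = 0.085 ✓
  M = 0.398 -> Y = 0.158 ✓
All samples match this transformation.

(e) sign(M)*M²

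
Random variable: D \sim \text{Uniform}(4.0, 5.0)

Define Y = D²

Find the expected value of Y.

E[D²] = Var(D) + (E[D])² = 0.083333333 + 20.25 = 20.333333

20.333333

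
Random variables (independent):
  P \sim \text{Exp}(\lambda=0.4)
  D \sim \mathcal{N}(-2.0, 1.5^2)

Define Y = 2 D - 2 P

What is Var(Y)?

For independent RVs: Var(aX + bY) = a²Var(X) + b²Var(Y)
Var(P) = 6.25
Var(D) = 2.25
Var(Y) = (-2)²*6.25 + 2²*2.25
= 4*6.25 + 4*2.25 = 34

34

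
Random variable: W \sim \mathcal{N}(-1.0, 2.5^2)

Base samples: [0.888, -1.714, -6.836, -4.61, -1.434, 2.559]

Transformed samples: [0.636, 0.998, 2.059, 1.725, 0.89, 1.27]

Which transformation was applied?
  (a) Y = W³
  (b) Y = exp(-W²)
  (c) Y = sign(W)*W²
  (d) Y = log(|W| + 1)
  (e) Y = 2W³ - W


Checking option (d) Y = log(|W| + 1):
  W = 0.888 -> Y = 0.636 ✓
  W = -1.714 -> Y = 0.998 ✓
  W = -6.836 -> Y = 2.059 ✓
All samples match this transformation.

(d) log(|W| + 1)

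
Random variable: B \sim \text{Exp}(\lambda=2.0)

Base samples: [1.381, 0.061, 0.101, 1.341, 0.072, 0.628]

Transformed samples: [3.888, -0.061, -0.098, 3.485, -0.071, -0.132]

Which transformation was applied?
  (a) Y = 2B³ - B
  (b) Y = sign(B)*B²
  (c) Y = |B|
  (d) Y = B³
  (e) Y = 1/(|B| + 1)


Checking option (a) Y = 2B³ - B:
  B = 1.381 -> Y = 3.888 ✓
  B = 0.061 -> Y = -0.061 ✓
  B = 0.101 -> Y = -0.098 ✓
All samples match this transformation.

(a) 2B³ - B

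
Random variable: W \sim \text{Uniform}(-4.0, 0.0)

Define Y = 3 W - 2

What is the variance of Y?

For Y = aW + b: Var(Y) = a² * Var(W)
Var(W) = (0 + 4)^2/12 = 1.3333333
Var(Y) = 3² * 1.3333333 = 9 * 1.3333333 = 12

12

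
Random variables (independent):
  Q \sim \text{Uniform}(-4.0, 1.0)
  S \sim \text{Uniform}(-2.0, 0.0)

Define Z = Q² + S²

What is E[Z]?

E[Z] = E[Q²] + E[S²]
E[Q²] = Var(Q) + E[Q]² = 2.0833333 + 2.25 = 4.3333333
E[S²] = Var(S) + E[S]² = 0.33333333 + 1 = 1.3333333
E[Z] = 4.3333333 + 1.3333333 = 5.6666667

5.6666667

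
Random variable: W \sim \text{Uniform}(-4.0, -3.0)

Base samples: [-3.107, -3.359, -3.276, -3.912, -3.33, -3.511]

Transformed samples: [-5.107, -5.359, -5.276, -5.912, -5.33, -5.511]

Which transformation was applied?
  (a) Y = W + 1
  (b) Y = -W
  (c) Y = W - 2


Checking option (c) Y = W - 2:
  W = -3.107 -> Y = -5.107 ✓
  W = -3.359 -> Y = -5.359 ✓
  W = -3.276 -> Y = -5.276 ✓
All samples match this transformation.

(c) W - 2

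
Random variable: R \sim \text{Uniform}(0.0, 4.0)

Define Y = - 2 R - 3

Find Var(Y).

For Y = aR + b: Var(Y) = a² * Var(R)
Var(R) = (4 - 0)^2/12 = 1.3333333
Var(Y) = (-2)² * 1.3333333 = 4 * 1.3333333 = 5.3333333

5.3333333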